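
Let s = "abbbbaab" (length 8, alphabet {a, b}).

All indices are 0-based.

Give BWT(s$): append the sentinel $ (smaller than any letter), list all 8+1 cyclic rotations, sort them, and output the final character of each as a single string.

rank  rotation   last
    0  $abbbbaab  b
    1  aab$abbbb  b
    2  ab$abbbba  a
    3  abbbbaab$  $
    4  b$abbbbaa  a
    5  baab$abbb  b
    6  bbaab$abb  b
    7  bbbaab$ab  b
    8  bbbbaab$a  a

bba$abbba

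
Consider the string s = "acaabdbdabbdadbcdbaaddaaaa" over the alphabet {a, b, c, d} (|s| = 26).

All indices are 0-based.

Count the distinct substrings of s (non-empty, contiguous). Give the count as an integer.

315

rank→(start, suffix):
  0 → (25, 'a')
  1 → (24, 'aa')
  2 → (23, 'aaa')
  3 → (22, 'aaaa')
  4 → (2, 'aabdbdabbdadbcdbaaddaaaa')
  5 → (18, 'aaddaaaa')
  6 → (8, 'abbdadbcdbaaddaaaa')
  7 → (3, 'abdbdabbdadbcdbaaddaaaa')
  8 → (0, 'acaabdbdabbdadbcdbaaddaaaa')
  9 → (12, 'adbcdbaaddaaaa')
  10 → (19, 'addaaaa')
  11 → (17, 'baaddaaaa')
  12 → (9, 'bbdadbcdbaaddaaaa')
  13 → (14, 'bcdbaaddaaaa')
  14 → (6, 'bdabbdadbcdbaaddaaaa')
  15 → (10, 'bdadbcdbaaddaaaa')
  16 → (4, 'bdbdabbdadbcdbaaddaaaa')
  17 → (1, 'caabdbdabbdadbcdbaaddaaaa')
  18 → (15, 'cdbaaddaaaa')
  19 → (21, 'daaaa')
  20 → (7, 'dabbdadbcdbaaddaaaa')
  21 → (11, 'dadbcdbaaddaaaa')
  22 → (16, 'dbaaddaaaa')
  23 → (13, 'dbcdbaaddaaaa')
  24 → (5, 'dbdabbdadbcdbaaddaaaa')
  25 → (20, 'ddaaaa')

SA = [25, 24, 23, 22, 2, 18, 8, 3, 0, 12, 19, 17, 9, 14, 6, 10, 4, 1, 15, 21, 7, 11, 16, 13, 5, 20]
[i] adj suffixes → lcp
  [1] 25/24 → 1 ('a')
  [2] 24/23 → 2 ('aa')
  [3] 23/22 → 3 ('aaa')
  [4] 22/2 → 2 ('aa')
  [5] 2/18 → 2 ('aa')
  [6] 18/8 → 1 ('a')
  [7] 8/3 → 2 ('ab')
  [8] 3/0 → 1 ('a')
  [9] 0/12 → 1 ('a')
  [10] 12/19 → 2 ('ad')
  [11] 19/17 → 0 ('')
  [12] 17/9 → 1 ('b')
  [13] 9/14 → 1 ('b')
  [14] 14/6 → 1 ('b')
  [15] 6/10 → 3 ('bda')
  [16] 10/4 → 2 ('bd')
  [17] 4/1 → 0 ('')
  [18] 1/15 → 1 ('c')
  [19] 15/21 → 0 ('')
  [20] 21/7 → 2 ('da')
  [21] 7/11 → 2 ('da')
  [22] 11/16 → 1 ('d')
  [23] 16/13 → 2 ('db')
  [24] 13/5 → 2 ('db')
  [25] 5/20 → 1 ('d')

n(n+1)/2 = 26·27/2 = 351
Σ LCP = 0 + 1 + 2 + 3 + 2 + 2 + 1 + 2 + 1 + 1 + 2 + 0 + 1 + 1 + 1 + 3 + 2 + 0 + 1 + 0 + 2 + 2 + 1 + 2 + 2 + 1 = 36
distinct = 351 − 36 = 315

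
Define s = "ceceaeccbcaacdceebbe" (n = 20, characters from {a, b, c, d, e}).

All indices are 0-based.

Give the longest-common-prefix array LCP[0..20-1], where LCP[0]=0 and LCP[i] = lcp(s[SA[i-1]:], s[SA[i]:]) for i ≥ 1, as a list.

rank | idx | suffix
   0 |  10 | aacdceebbe
   1 |  11 | acdceebbe
   2 |   4 | aeccbcaacdceebbe
   3 |  17 | bbe
   4 |   8 | bcaacdceebbe
   5 |  18 | be
   6 |   9 | caacdceebbe
   7 |   7 | cbcaacdceebbe
   8 |   6 | ccbcaacdceebbe
   9 |  12 | cdceebbe
  10 |   2 | ceaeccbcaacdceebbe
  11 |   0 | ceceaeccbcaacdceebbe
  12 |  14 | ceebbe
  13 |  13 | dceebbe
  14 |  19 | e
  15 |   3 | eaeccbcaacdceebbe
  16 |  16 | ebbe
  17 |   5 | eccbcaacdceebbe
  18 |   1 | eceaeccbcaacdceebbe
  19 |  15 | eebbe

SA = [10, 11, 4, 17, 8, 18, 9, 7, 6, 12, 2, 0, 14, 13, 19, 3, 16, 5, 1, 15]
i: (SA[i-1],SA[i]) lcp shared
  1: (10,11) 1 'a'
  2: (11,4) 1 'a'
  3: (4,17) 0 ''
  4: (17,8) 1 'b'
  5: (8,18) 1 'b'
  6: (18,9) 0 ''
  7: (9,7) 1 'c'
  8: (7,6) 1 'c'
  9: (6,12) 1 'c'
  10: (12,2) 1 'c'
  11: (2,0) 2 'ce'
  12: (0,14) 2 'ce'
  13: (14,13) 0 ''
  14: (13,19) 0 ''
  15: (19,3) 1 'e'
  16: (3,16) 1 'e'
  17: (16,5) 1 'e'
  18: (5,1) 2 'ec'
  19: (1,15) 1 'e'

[0, 1, 1, 0, 1, 1, 0, 1, 1, 1, 1, 2, 2, 0, 0, 1, 1, 1, 2, 1]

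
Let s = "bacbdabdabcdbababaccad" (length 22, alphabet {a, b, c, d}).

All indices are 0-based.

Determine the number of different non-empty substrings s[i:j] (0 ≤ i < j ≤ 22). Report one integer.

219

sorted suffixes:
  #0 SA[0]=13  'ababaccad'
  #1 SA[1]=15  'abaccad'
  #2 SA[2]=8  'abcdbababaccad'
  #3 SA[3]=5  'abdabcdbababaccad'
  #4 SA[4]=1  'acbdabdabcdbababaccad'
  #5 SA[5]=17  'accad'
  #6 SA[6]=20  'ad'
  #7 SA[7]=12  'bababaccad'
  #8 SA[8]=14  'babaccad'
  #9 SA[9]=0  'bacbdabdabcdbababaccad'
  #10 SA[10]=16  'baccad'
  #11 SA[11]=9  'bcdbababaccad'
  #12 SA[12]=6  'bdabcdbababaccad'
  #13 SA[13]=3  'bdabdabcdbababaccad'
  #14 SA[14]=19  'cad'
  #15 SA[15]=2  'cbdabdabcdbababaccad'
  #16 SA[16]=18  'ccad'
  #17 SA[17]=10  'cdbababaccad'
  #18 SA[18]=21  'd'
  #19 SA[19]=7  'dabcdbababaccad'
  #20 SA[20]=4  'dabdabcdbababaccad'
  #21 SA[21]=11  'dbababaccad'

SA = [13, 15, 8, 5, 1, 17, 20, 12, 14, 0, 16, 9, 6, 3, 19, 2, 18, 10, 21, 7, 4, 11]
i: (SA[i-1],SA[i]) lcp shared
  1: (13,15) 3 'aba'
  2: (15,8) 2 'ab'
  3: (8,5) 2 'ab'
  4: (5,1) 1 'a'
  5: (1,17) 2 'ac'
  6: (17,20) 1 'a'
  7: (20,12) 0 ''
  8: (12,14) 4 'baba'
  9: (14,0) 2 'ba'
  10: (0,16) 3 'bac'
  11: (16,9) 1 'b'
  12: (9,6) 1 'b'
  13: (6,3) 4 'bdab'
  14: (3,19) 0 ''
  15: (19,2) 1 'c'
  16: (2,18) 1 'c'
  17: (18,10) 1 'c'
  18: (10,21) 0 ''
  19: (21,7) 1 'd'
  20: (7,4) 3 'dab'
  21: (4,11) 1 'd'

n(n+1)/2 = 22·23/2 = 253
Σ LCP = 0 + 3 + 2 + 2 + 1 + 2 + 1 + 0 + 4 + 2 + 3 + 1 + 1 + 4 + 0 + 1 + 1 + 1 + 0 + 1 + 3 + 1 = 34
distinct = 253 − 34 = 219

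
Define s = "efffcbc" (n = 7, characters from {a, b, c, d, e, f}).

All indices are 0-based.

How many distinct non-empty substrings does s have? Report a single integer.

24

rank→(start, suffix):
  0 → (5, 'bc')
  1 → (6, 'c')
  2 → (4, 'cbc')
  3 → (0, 'efffcbc')
  4 → (3, 'fcbc')
  5 → (2, 'ffcbc')
  6 → (1, 'fffcbc')

SA = [5, 6, 4, 0, 3, 2, 1]
rank  pair      lcp
   1  s[5:],s[6:]  0  ''
   2  s[6:],s[4:]  1  'c'
   3  s[4:],s[0:]  0  ''
   4  s[0:],s[3:]  0  ''
   5  s[3:],s[2:]  1  'f'
   6  s[2:],s[1:]  2  'ff'

n(n+1)/2 = 7·8/2 = 28
Σ LCP = 0 + 0 + 1 + 0 + 0 + 1 + 2 = 4
distinct = 28 − 4 = 24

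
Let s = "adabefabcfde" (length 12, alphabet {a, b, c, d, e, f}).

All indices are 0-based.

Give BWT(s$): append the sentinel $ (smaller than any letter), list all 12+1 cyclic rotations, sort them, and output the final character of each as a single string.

rank  rotation       last
    0  $adabefabcfde  e
    1  abcfde$adabef  f
    2  abefabcfde$ad  d
    3  adabefabcfde$  $
    4  bcfde$adabefa  a
    5  befabcfde$ada  a
    6  cfde$adabefab  b
    7  dabefabcfde$a  a
    8  de$adabefabcf  f
    9  e$adabefabcfd  d
   10  efabcfde$adab  b
   11  fabcfde$adabe  e
   12  fde$adabefabc  c

efd$aabafdbec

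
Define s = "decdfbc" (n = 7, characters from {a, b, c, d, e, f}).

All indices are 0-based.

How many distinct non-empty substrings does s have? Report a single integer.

rank→(start, suffix):
  0 → (5, 'bc')
  1 → (6, 'c')
  2 → (2, 'cdfbc')
  3 → (0, 'decdfbc')
  4 → (3, 'dfbc')
  5 → (1, 'ecdfbc')
  6 → (4, 'fbc')

SA = [5, 6, 2, 0, 3, 1, 4]
rank  pair      lcp
   1  s[5:],s[6:]  0  ''
   2  s[6:],s[2:]  1  'c'
   3  s[2:],s[0:]  0  ''
   4  s[0:],s[3:]  1  'd'
   5  s[3:],s[1:]  0  ''
   6  s[1:],s[4:]  0  ''

n(n+1)/2 = 7·8/2 = 28
Σ LCP = 0 + 0 + 1 + 0 + 1 + 0 + 0 = 2
distinct = 28 − 2 = 26

26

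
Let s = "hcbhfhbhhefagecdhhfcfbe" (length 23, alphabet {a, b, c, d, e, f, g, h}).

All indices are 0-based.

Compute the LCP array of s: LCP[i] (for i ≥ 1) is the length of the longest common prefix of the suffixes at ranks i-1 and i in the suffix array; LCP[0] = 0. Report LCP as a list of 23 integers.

sorted suffixes:
  #0 SA[0]=11  'agecdhhfcfbe'
  #1 SA[1]=21  'be'
  #2 SA[2]=2  'bhfhbhhefagecdhhfcfbe'
  #3 SA[3]=6  'bhhefagecdhhfcfbe'
  #4 SA[4]=1  'cbhfhbhhefagecdhhfcfbe'
  #5 SA[5]=14  'cdhhfcfbe'
  #6 SA[6]=19  'cfbe'
  #7 SA[7]=15  'dhhfcfbe'
  #8 SA[8]=22  'e'
  #9 SA[9]=13  'ecdhhfcfbe'
  #10 SA[10]=9  'efagecdhhfcfbe'
  #11 SA[11]=10  'fagecdhhfcfbe'
  #12 SA[12]=20  'fbe'
  #13 SA[13]=18  'fcfbe'
  #14 SA[14]=4  'fhbhhefagecdhhfcfbe'
  #15 SA[15]=12  'gecdhhfcfbe'
  #16 SA[16]=5  'hbhhefagecdhhfcfbe'
  #17 SA[17]=0  'hcbhfhbhhefagecdhhfcfbe'
  #18 SA[18]=8  'hefagecdhhfcfbe'
  #19 SA[19]=17  'hfcfbe'
  #20 SA[20]=3  'hfhbhhefagecdhhfcfbe'
  #21 SA[21]=7  'hhefagecdhhfcfbe'
  #22 SA[22]=16  'hhfcfbe'

SA = [11, 21, 2, 6, 1, 14, 19, 15, 22, 13, 9, 10, 20, 18, 4, 12, 5, 0, 8, 17, 3, 7, 16]
i: (SA[i-1],SA[i]) lcp shared
  1: (11,21) 0 ''
  2: (21,2) 1 'b'
  3: (2,6) 2 'bh'
  4: (6,1) 0 ''
  5: (1,14) 1 'c'
  6: (14,19) 1 'c'
  7: (19,15) 0 ''
  8: (15,22) 0 ''
  9: (22,13) 1 'e'
  10: (13,9) 1 'e'
  11: (9,10) 0 ''
  12: (10,20) 1 'f'
  13: (20,18) 1 'f'
  14: (18,4) 1 'f'
  15: (4,12) 0 ''
  16: (12,5) 0 ''
  17: (5,0) 1 'h'
  18: (0,8) 1 'h'
  19: (8,17) 1 'h'
  20: (17,3) 2 'hf'
  21: (3,7) 1 'h'
  22: (7,16) 2 'hh'

[0, 0, 1, 2, 0, 1, 1, 0, 0, 1, 1, 0, 1, 1, 1, 0, 0, 1, 1, 1, 2, 1, 2]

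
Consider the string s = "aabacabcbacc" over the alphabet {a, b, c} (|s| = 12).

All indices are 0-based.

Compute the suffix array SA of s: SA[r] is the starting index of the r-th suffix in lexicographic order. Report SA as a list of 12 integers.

rank | idx | suffix
   0 |   0 | aabacabcbacc
   1 |   1 | abacabcbacc
   2 |   5 | abcbacc
   3 |   3 | acabcbacc
   4 |   9 | acc
   5 |   2 | bacabcbacc
   6 |   8 | bacc
   7 |   6 | bcbacc
   8 |  11 | c
   9 |   4 | cabcbacc
  10 |   7 | cbacc
  11 |  10 | cc

[0, 1, 5, 3, 9, 2, 8, 6, 11, 4, 7, 10]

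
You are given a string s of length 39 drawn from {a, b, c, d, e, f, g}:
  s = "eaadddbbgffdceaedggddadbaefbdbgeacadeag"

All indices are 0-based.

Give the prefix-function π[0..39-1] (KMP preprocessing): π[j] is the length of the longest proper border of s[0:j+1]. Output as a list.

[0, 0, 0, 0, 0, 0, 0, 0, 0, 0, 0, 0, 0, 1, 2, 1, 0, 0, 0, 0, 0, 0, 0, 0, 0, 1, 0, 0, 0, 0, 0, 1, 2, 0, 0, 0, 1, 2, 0]

π[0] = 0
j=1 s[j]='a': π[1]=0 (border '')
j=2 s[j]='a': π[2]=0 (border '')
j=3 s[j]='d': π[3]=0 (border '')
j=4 s[j]='d': π[4]=0 (border '')
j=5 s[j]='d': π[5]=0 (border '')
j=6 s[j]='b': π[6]=0 (border '')
j=7 s[j]='b': π[7]=0 (border '')
j=8 s[j]='g': π[8]=0 (border '')
j=9 s[j]='f': π[9]=0 (border '')
j=10 s[j]='f': π[10]=0 (border '')
j=11 s[j]='d': π[11]=0 (border '')
j=12 s[j]='c': π[12]=0 (border '')
j=13 s[j]='e': π[13]=1 (border 'e')
j=14 s[j]='a': π[14]=2 (border 'ea')
j=15 s[j]='e': k: 2→0; π[15]=1 (border 'e')
j=16 s[j]='d': k: 1→0; π[16]=0 (border '')
j=17 s[j]='g': π[17]=0 (border '')
j=18 s[j]='g': π[18]=0 (border '')
j=19 s[j]='d': π[19]=0 (border '')
j=20 s[j]='d': π[20]=0 (border '')
j=21 s[j]='a': π[21]=0 (border '')
j=22 s[j]='d': π[22]=0 (border '')
j=23 s[j]='b': π[23]=0 (border '')
j=24 s[j]='a': π[24]=0 (border '')
j=25 s[j]='e': π[25]=1 (border 'e')
j=26 s[j]='f': k: 1→0; π[26]=0 (border '')
j=27 s[j]='b': π[27]=0 (border '')
j=28 s[j]='d': π[28]=0 (border '')
j=29 s[j]='b': π[29]=0 (border '')
j=30 s[j]='g': π[30]=0 (border '')
j=31 s[j]='e': π[31]=1 (border 'e')
j=32 s[j]='a': π[32]=2 (border 'ea')
j=33 s[j]='c': k: 2→0; π[33]=0 (border '')
j=34 s[j]='a': π[34]=0 (border '')
j=35 s[j]='d': π[35]=0 (border '')
j=36 s[j]='e': π[36]=1 (border 'e')
j=37 s[j]='a': π[37]=2 (border 'ea')
j=38 s[j]='g': k: 2→0; π[38]=0 (border '')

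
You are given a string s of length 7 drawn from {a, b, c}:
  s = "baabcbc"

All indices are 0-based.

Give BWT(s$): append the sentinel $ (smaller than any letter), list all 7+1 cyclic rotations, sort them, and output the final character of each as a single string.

rank  rotation  last
    0  $baabcbc  c
    1  aabcbc$b  b
    2  abcbc$ba  a
    3  baabcbc$  $
    4  bc$baabc  c
    5  bcbc$baa  a
    6  c$baabcb  b
    7  cbc$baab  b

cba$cabb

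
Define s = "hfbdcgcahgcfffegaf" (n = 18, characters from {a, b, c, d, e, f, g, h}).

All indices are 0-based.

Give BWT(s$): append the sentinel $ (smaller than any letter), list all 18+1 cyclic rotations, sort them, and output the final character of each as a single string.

rank  rotation             last
    0  $hfbdcgcahgcfffegaf  f
    1  af$hfbdcgcahgcfffeg  g
    2  ahgcfffegaf$hfbdcgc  c
    3  bdcgcahgcfffegaf$hf  f
    4  cahgcfffegaf$hfbdcg  g
    5  cfffegaf$hfbdcgcahg  g
    6  cgcahgcfffegaf$hfbd  d
    7  dcgcahgcfffegaf$hfb  b
    8  egaf$hfbdcgcahgcfff  f
    9  f$hfbdcgcahgcfffega  a
   10  fbdcgcahgcfffegaf$h  h
   11  fegaf$hfbdcgcahgcff  f
   12  ffegaf$hfbdcgcahgcf  f
   13  fffegaf$hfbdcgcahgc  c
   14  gaf$hfbdcgcahgcfffe  e
   15  gcahgcfffegaf$hfbdc  c
   16  gcfffegaf$hfbdcgcah  h
   17  hfbdcgcahgcfffegaf$  $
   18  hgcfffegaf$hfbdcgca  a

fgcfggdbfahffcech$a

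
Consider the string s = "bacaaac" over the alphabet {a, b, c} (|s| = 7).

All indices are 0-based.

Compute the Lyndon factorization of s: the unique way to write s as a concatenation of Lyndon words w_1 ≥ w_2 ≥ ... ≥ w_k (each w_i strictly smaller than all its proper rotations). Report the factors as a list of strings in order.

["b", "ac", "aaac"]

emit factor 1: 'b' (i=0, period=1)
emit factor 2: 'ac' (i=1, period=2)
emit factor 3: 'aaac' (i=3, period=4)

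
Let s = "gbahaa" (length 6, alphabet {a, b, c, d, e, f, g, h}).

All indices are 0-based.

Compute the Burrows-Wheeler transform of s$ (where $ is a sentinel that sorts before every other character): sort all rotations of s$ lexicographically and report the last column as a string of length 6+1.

rank  rotation last
    0  $gbahaa  a
    1  a$gbaha  a
    2  aa$gbah  h
    3  ahaa$gb  b
    4  bahaa$g  g
    5  gbahaa$  $
    6  haa$gba  a

aahbg$a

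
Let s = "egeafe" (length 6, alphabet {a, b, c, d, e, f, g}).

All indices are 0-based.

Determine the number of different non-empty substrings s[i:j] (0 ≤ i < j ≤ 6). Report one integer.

rank | idx | suffix
   0 |   3 | afe
   1 |   5 | e
   2 |   2 | eafe
   3 |   0 | egeafe
   4 |   4 | fe
   5 |   1 | geafe

SA = [3, 5, 2, 0, 4, 1]
rank  pair      lcp
   1  s[3:],s[5:]  0  ''
   2  s[5:],s[2:]  1  'e'
   3  s[2:],s[0:]  1  'e'
   4  s[0:],s[4:]  0  ''
   5  s[4:],s[1:]  0  ''

n(n+1)/2 = 6·7/2 = 21
Σ LCP = 0 + 0 + 1 + 1 + 0 + 0 = 2
distinct = 21 − 2 = 19

19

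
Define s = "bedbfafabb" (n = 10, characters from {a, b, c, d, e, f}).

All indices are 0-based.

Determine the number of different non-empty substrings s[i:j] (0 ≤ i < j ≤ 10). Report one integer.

49

sorted suffixes:
  #0 SA[0]=7  'abb'
  #1 SA[1]=5  'afabb'
  #2 SA[2]=9  'b'
  #3 SA[3]=8  'bb'
  #4 SA[4]=0  'bedbfafabb'
  #5 SA[5]=3  'bfafabb'
  #6 SA[6]=2  'dbfafabb'
  #7 SA[7]=1  'edbfafabb'
  #8 SA[8]=6  'fabb'
  #9 SA[9]=4  'fafabb'

SA = [7, 5, 9, 8, 0, 3, 2, 1, 6, 4]
rank  pair      lcp
   1  s[7:],s[5:]  1  'a'
   2  s[5:],s[9:]  0  ''
   3  s[9:],s[8:]  1  'b'
   4  s[8:],s[0:]  1  'b'
   5  s[0:],s[3:]  1  'b'
   6  s[3:],s[2:]  0  ''
   7  s[2:],s[1:]  0  ''
   8  s[1:],s[6:]  0  ''
   9  s[6:],s[4:]  2  'fa'

n(n+1)/2 = 10·11/2 = 55
Σ LCP = 0 + 1 + 0 + 1 + 1 + 1 + 0 + 0 + 0 + 2 = 6
distinct = 55 − 6 = 49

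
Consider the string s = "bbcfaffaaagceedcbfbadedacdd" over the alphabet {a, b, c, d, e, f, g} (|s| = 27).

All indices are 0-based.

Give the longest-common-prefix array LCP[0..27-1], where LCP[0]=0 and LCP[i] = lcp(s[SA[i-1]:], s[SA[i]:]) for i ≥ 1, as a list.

[0, 2, 1, 1, 1, 1, 0, 1, 1, 1, 0, 1, 1, 1, 0, 1, 1, 1, 1, 0, 2, 1, 0, 2, 1, 1, 0]

sorted suffixes:
  #0 SA[0]=7  'aaagceedcbfbadedacdd'
  #1 SA[1]=8  'aagceedcbfbadedacdd'
  #2 SA[2]=23  'acdd'
  #3 SA[3]=19  'adedacdd'
  #4 SA[4]=4  'affaaagceedcbfbadedacdd'
  #5 SA[5]=9  'agceedcbfbadedacdd'
  #6 SA[6]=18  'badedacdd'
  #7 SA[7]=0  'bbcfaffaaagceedcbfbadedacdd'
  #8 SA[8]=1  'bcfaffaaagceedcbfbadedacdd'
  #9 SA[9]=16  'bfbadedacdd'
  #10 SA[10]=15  'cbfbadedacdd'
  #11 SA[11]=24  'cdd'
  #12 SA[12]=11  'ceedcbfbadedacdd'
  #13 SA[13]=2  'cfaffaaagceedcbfbadedacdd'
  #14 SA[14]=26  'd'
  #15 SA[15]=22  'dacdd'
  #16 SA[16]=14  'dcbfbadedacdd'
  #17 SA[17]=25  'dd'
  #18 SA[18]=20  'dedacdd'
  #19 SA[19]=21  'edacdd'
  #20 SA[20]=13  'edcbfbadedacdd'
  #21 SA[21]=12  'eedcbfbadedacdd'
  #22 SA[22]=6  'faaagceedcbfbadedacdd'
  #23 SA[23]=3  'faffaaagceedcbfbadedacdd'
  #24 SA[24]=17  'fbadedacdd'
  #25 SA[25]=5  'ffaaagceedcbfbadedacdd'
  #26 SA[26]=10  'gceedcbfbadedacdd'

SA = [7, 8, 23, 19, 4, 9, 18, 0, 1, 16, 15, 24, 11, 2, 26, 22, 14, 25, 20, 21, 13, 12, 6, 3, 17, 5, 10]
rank  pair      lcp
   1  s[7:],s[8:]  2  'aa'
   2  s[8:],s[23:]  1  'a'
   3  s[23:],s[19:]  1  'a'
   4  s[19:],s[4:]  1  'a'
   5  s[4:],s[9:]  1  'a'
   6  s[9:],s[18:]  0  ''
   7  s[18:],s[0:]  1  'b'
   8  s[0:],s[1:]  1  'b'
   9  s[1:],s[16:]  1  'b'
  10  s[16:],s[15:]  0  ''
  11  s[15:],s[24:]  1  'c'
  12  s[24:],s[11:]  1  'c'
  13  s[11:],s[2:]  1  'c'
  14  s[2:],s[26:]  0  ''
  15  s[26:],s[22:]  1  'd'
  16  s[22:],s[14:]  1  'd'
  17  s[14:],s[25:]  1  'd'
  18  s[25:],s[20:]  1  'd'
  19  s[20:],s[21:]  0  ''
  20  s[21:],s[13:]  2  'ed'
  21  s[13:],s[12:]  1  'e'
  22  s[12:],s[6:]  0  ''
  23  s[6:],s[3:]  2  'fa'
  24  s[3:],s[17:]  1  'f'
  25  s[17:],s[5:]  1  'f'
  26  s[5:],s[10:]  0  ''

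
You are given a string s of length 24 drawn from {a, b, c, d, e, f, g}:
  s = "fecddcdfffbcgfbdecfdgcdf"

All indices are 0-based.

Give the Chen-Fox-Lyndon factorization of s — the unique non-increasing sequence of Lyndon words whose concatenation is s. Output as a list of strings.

emit factor 1: 'f' (i=0, period=1)
emit factor 2: 'e' (i=1, period=1)
emit factor 3: 'cddcdfff' (i=2, period=8)
emit factor 4: 'bcgfbdecfdgcdf' (i=10, period=14)

["f", "e", "cddcdfff", "bcgfbdecfdgcdf"]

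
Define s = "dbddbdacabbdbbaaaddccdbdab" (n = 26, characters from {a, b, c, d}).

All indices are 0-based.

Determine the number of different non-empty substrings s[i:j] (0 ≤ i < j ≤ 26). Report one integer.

sorted suffixes:
  #0 SA[0]=14  'aaaddccdbdab'
  #1 SA[1]=15  'aaddccdbdab'
  #2 SA[2]=24  'ab'
  #3 SA[3]=8  'abbdbbaaaddccdbdab'
  #4 SA[4]=6  'acabbdbbaaaddccdbdab'
  #5 SA[5]=16  'addccdbdab'
  #6 SA[6]=25  'b'
  #7 SA[7]=13  'baaaddccdbdab'
  #8 SA[8]=12  'bbaaaddccdbdab'
  #9 SA[9]=9  'bbdbbaaaddccdbdab'
  #10 SA[10]=22  'bdab'
  #11 SA[11]=4  'bdacabbdbbaaaddccdbdab'
  #12 SA[12]=10  'bdbbaaaddccdbdab'
  #13 SA[13]=1  'bddbdacabbdbbaaaddccdbdab'
  #14 SA[14]=7  'cabbdbbaaaddccdbdab'
  #15 SA[15]=19  'ccdbdab'
  #16 SA[16]=20  'cdbdab'
  #17 SA[17]=23  'dab'
  #18 SA[18]=5  'dacabbdbbaaaddccdbdab'
  #19 SA[19]=11  'dbbaaaddccdbdab'
  #20 SA[20]=21  'dbdab'
  #21 SA[21]=3  'dbdacabbdbbaaaddccdbdab'
  #22 SA[22]=0  'dbddbdacabbdbbaaaddccdbdab'
  #23 SA[23]=18  'dccdbdab'
  #24 SA[24]=2  'ddbdacabbdbbaaaddccdbdab'
  #25 SA[25]=17  'ddccdbdab'

SA = [14, 15, 24, 8, 6, 16, 25, 13, 12, 9, 22, 4, 10, 1, 7, 19, 20, 23, 5, 11, 21, 3, 0, 18, 2, 17]
[i] adj suffixes → lcp
  [1] 14/15 → 2 ('aa')
  [2] 15/24 → 1 ('a')
  [3] 24/8 → 2 ('ab')
  [4] 8/6 → 1 ('a')
  [5] 6/16 → 1 ('a')
  [6] 16/25 → 0 ('')
  [7] 25/13 → 1 ('b')
  [8] 13/12 → 1 ('b')
  [9] 12/9 → 2 ('bb')
  [10] 9/22 → 1 ('b')
  [11] 22/4 → 3 ('bda')
  [12] 4/10 → 2 ('bd')
  [13] 10/1 → 2 ('bd')
  [14] 1/7 → 0 ('')
  [15] 7/19 → 1 ('c')
  [16] 19/20 → 1 ('c')
  [17] 20/23 → 0 ('')
  [18] 23/5 → 2 ('da')
  [19] 5/11 → 1 ('d')
  [20] 11/21 → 2 ('db')
  [21] 21/3 → 4 ('dbda')
  [22] 3/0 → 3 ('dbd')
  [23] 0/18 → 1 ('d')
  [24] 18/2 → 1 ('d')
  [25] 2/17 → 2 ('dd')

n(n+1)/2 = 26·27/2 = 351
Σ LCP = 0 + 2 + 1 + 2 + 1 + 1 + 0 + 1 + 1 + 2 + 1 + 3 + 2 + 2 + 0 + 1 + 1 + 0 + 2 + 1 + 2 + 4 + 3 + 1 + 1 + 2 = 37
distinct = 351 − 37 = 314

314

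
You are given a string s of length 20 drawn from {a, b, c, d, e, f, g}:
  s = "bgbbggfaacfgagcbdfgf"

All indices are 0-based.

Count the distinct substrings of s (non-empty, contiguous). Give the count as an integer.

sorted suffixes:
  #0 SA[0]=7  'aacfgagcbdfgf'
  #1 SA[1]=8  'acfgagcbdfgf'
  #2 SA[2]=12  'agcbdfgf'
  #3 SA[3]=2  'bbggfaacfgagcbdfgf'
  #4 SA[4]=15  'bdfgf'
  #5 SA[5]=0  'bgbbggfaacfgagcbdfgf'
  #6 SA[6]=3  'bggfaacfgagcbdfgf'
  #7 SA[7]=14  'cbdfgf'
  #8 SA[8]=9  'cfgagcbdfgf'
  #9 SA[9]=16  'dfgf'
  #10 SA[10]=19  'f'
  #11 SA[11]=6  'faacfgagcbdfgf'
  #12 SA[12]=10  'fgagcbdfgf'
  #13 SA[13]=17  'fgf'
  #14 SA[14]=11  'gagcbdfgf'
  #15 SA[15]=1  'gbbggfaacfgagcbdfgf'
  #16 SA[16]=13  'gcbdfgf'
  #17 SA[17]=18  'gf'
  #18 SA[18]=5  'gfaacfgagcbdfgf'
  #19 SA[19]=4  'ggfaacfgagcbdfgf'

SA = [7, 8, 12, 2, 15, 0, 3, 14, 9, 16, 19, 6, 10, 17, 11, 1, 13, 18, 5, 4]
[i] adj suffixes → lcp
  [1] 7/8 → 1 ('a')
  [2] 8/12 → 1 ('a')
  [3] 12/2 → 0 ('')
  [4] 2/15 → 1 ('b')
  [5] 15/0 → 1 ('b')
  [6] 0/3 → 2 ('bg')
  [7] 3/14 → 0 ('')
  [8] 14/9 → 1 ('c')
  [9] 9/16 → 0 ('')
  [10] 16/19 → 0 ('')
  [11] 19/6 → 1 ('f')
  [12] 6/10 → 1 ('f')
  [13] 10/17 → 2 ('fg')
  [14] 17/11 → 0 ('')
  [15] 11/1 → 1 ('g')
  [16] 1/13 → 1 ('g')
  [17] 13/18 → 1 ('g')
  [18] 18/5 → 2 ('gf')
  [19] 5/4 → 1 ('g')

n(n+1)/2 = 20·21/2 = 210
Σ LCP = 0 + 1 + 1 + 0 + 1 + 1 + 2 + 0 + 1 + 0 + 0 + 1 + 1 + 2 + 0 + 1 + 1 + 1 + 2 + 1 = 17
distinct = 210 − 17 = 193

193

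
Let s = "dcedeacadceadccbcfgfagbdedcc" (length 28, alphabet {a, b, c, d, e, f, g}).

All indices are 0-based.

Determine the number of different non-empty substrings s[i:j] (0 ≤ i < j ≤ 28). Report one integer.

sorted suffixes:
  #0 SA[0]=5  'acadceadccbcfgfagbdedcc'
  #1 SA[1]=11  'adccbcfgfagbdedcc'
  #2 SA[2]=7  'adceadccbcfgfagbdedcc'
  #3 SA[3]=20  'agbdedcc'
  #4 SA[4]=15  'bcfgfagbdedcc'
  #5 SA[5]=22  'bdedcc'
  #6 SA[6]=27  'c'
  #7 SA[7]=6  'cadceadccbcfgfagbdedcc'
  #8 SA[8]=14  'cbcfgfagbdedcc'
  #9 SA[9]=26  'cc'
  #10 SA[10]=13  'ccbcfgfagbdedcc'
  #11 SA[11]=9  'ceadccbcfgfagbdedcc'
  #12 SA[12]=1  'cedeacadceadccbcfgfagbdedcc'
  #13 SA[13]=16  'cfgfagbdedcc'
  #14 SA[14]=25  'dcc'
  #15 SA[15]=12  'dccbcfgfagbdedcc'
  #16 SA[16]=8  'dceadccbcfgfagbdedcc'
  #17 SA[17]=0  'dcedeacadceadccbcfgfagbdedcc'
  #18 SA[18]=3  'deacadceadccbcfgfagbdedcc'
  #19 SA[19]=23  'dedcc'
  #20 SA[20]=4  'eacadceadccbcfgfagbdedcc'
  #21 SA[21]=10  'eadccbcfgfagbdedcc'
  #22 SA[22]=24  'edcc'
  #23 SA[23]=2  'edeacadceadccbcfgfagbdedcc'
  #24 SA[24]=19  'fagbdedcc'
  #25 SA[25]=17  'fgfagbdedcc'
  #26 SA[26]=21  'gbdedcc'
  #27 SA[27]=18  'gfagbdedcc'

SA = [5, 11, 7, 20, 15, 22, 27, 6, 14, 26, 13, 9, 1, 16, 25, 12, 8, 0, 3, 23, 4, 10, 24, 2, 19, 17, 21, 18]
i: (SA[i-1],SA[i]) lcp shared
  1: (5,11) 1 'a'
  2: (11,7) 3 'adc'
  3: (7,20) 1 'a'
  4: (20,15) 0 ''
  5: (15,22) 1 'b'
  6: (22,27) 0 ''
  7: (27,6) 1 'c'
  8: (6,14) 1 'c'
  9: (14,26) 1 'c'
  10: (26,13) 2 'cc'
  11: (13,9) 1 'c'
  12: (9,1) 2 'ce'
  13: (1,16) 1 'c'
  14: (16,25) 0 ''
  15: (25,12) 3 'dcc'
  16: (12,8) 2 'dc'
  17: (8,0) 3 'dce'
  18: (0,3) 1 'd'
  19: (3,23) 2 'de'
  20: (23,4) 0 ''
  21: (4,10) 2 'ea'
  22: (10,24) 1 'e'
  23: (24,2) 2 'ed'
  24: (2,19) 0 ''
  25: (19,17) 1 'f'
  26: (17,21) 0 ''
  27: (21,18) 1 'g'

n(n+1)/2 = 28·29/2 = 406
Σ LCP = 0 + 1 + 3 + 1 + 0 + 1 + 0 + 1 + 1 + 1 + 2 + 1 + 2 + 1 + 0 + 3 + 2 + 3 + 1 + 2 + 0 + 2 + 1 + 2 + 0 + 1 + 0 + 1 = 33
distinct = 406 − 33 = 373

373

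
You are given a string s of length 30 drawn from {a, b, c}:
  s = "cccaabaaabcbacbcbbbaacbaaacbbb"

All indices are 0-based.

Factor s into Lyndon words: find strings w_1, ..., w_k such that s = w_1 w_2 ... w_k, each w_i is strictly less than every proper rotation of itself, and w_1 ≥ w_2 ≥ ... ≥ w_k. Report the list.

emit factor 1: 'c' (i=0, period=1)
emit factor 2: 'c' (i=1, period=1)
emit factor 3: 'c' (i=2, period=1)
emit factor 4: 'aab' (i=3, period=3)
emit factor 5: 'aaabcbacbcbbbaacbaaacbbb' (i=6, period=24)

["c", "c", "c", "aab", "aaabcbacbcbbbaacbaaacbbb"]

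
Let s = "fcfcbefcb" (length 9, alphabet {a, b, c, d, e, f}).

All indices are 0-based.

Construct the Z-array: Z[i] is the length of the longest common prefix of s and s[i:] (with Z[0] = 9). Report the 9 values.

Z[0]=9
i=1: fresh scan; Z[1]=0
i=2: fresh scan; Z[2]=2 scan→box=[2,4)
i=3: min(r-i=1, Z[1]=0)=0; Z[3]=0
i=4: fresh scan; Z[4]=0
i=5: fresh scan; Z[5]=0
i=6: fresh scan; Z[6]=2 scan→box=[6,8)
i=7: min(r-i=1, Z[1]=0)=0; Z[7]=0
i=8: fresh scan; Z[8]=0

[9, 0, 2, 0, 0, 0, 2, 0, 0]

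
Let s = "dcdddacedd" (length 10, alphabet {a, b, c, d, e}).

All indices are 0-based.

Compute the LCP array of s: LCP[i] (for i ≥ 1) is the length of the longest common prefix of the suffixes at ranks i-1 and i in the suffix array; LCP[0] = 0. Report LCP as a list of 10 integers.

[0, 0, 1, 0, 1, 1, 1, 2, 2, 0]

sorted suffixes:
  #0 SA[0]=5  'acedd'
  #1 SA[1]=1  'cdddacedd'
  #2 SA[2]=6  'cedd'
  #3 SA[3]=9  'd'
  #4 SA[4]=4  'dacedd'
  #5 SA[5]=0  'dcdddacedd'
  #6 SA[6]=8  'dd'
  #7 SA[7]=3  'ddacedd'
  #8 SA[8]=2  'dddacedd'
  #9 SA[9]=7  'edd'

SA = [5, 1, 6, 9, 4, 0, 8, 3, 2, 7]
i: (SA[i-1],SA[i]) lcp shared
  1: (5,1) 0 ''
  2: (1,6) 1 'c'
  3: (6,9) 0 ''
  4: (9,4) 1 'd'
  5: (4,0) 1 'd'
  6: (0,8) 1 'd'
  7: (8,3) 2 'dd'
  8: (3,2) 2 'dd'
  9: (2,7) 0 ''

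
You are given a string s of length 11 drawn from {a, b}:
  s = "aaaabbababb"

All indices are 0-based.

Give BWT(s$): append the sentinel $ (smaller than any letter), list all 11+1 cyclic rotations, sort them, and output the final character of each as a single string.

b$aabbabbaaa

rank  rotation      last
    0  $aaaabbababb  b
    1  aaaabbababb$  $
    2  aaabbababb$a  a
    3  aabbababb$aa  a
    4  ababb$aaaabb  b
    5  abb$aaaabbab  b
    6  abbababb$aaa  a
    7  b$aaaabbabab  b
    8  bababb$aaaab  b
    9  babb$aaaabba  a
   10  bb$aaaabbaba  a
   11  bbababb$aaaa  a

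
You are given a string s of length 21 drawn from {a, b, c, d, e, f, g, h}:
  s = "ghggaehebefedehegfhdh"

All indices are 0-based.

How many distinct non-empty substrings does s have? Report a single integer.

rank→(start, suffix):
  0 → (4, 'aehebefedehegfhdh')
  1 → (8, 'befedehegfhdh')
  2 → (12, 'dehegfhdh')
  3 → (19, 'dh')
  4 → (7, 'ebefedehegfhdh')
  5 → (11, 'edehegfhdh')
  6 → (9, 'efedehegfhdh')
  7 → (15, 'egfhdh')
  8 → (5, 'ehebefedehegfhdh')
  9 → (13, 'ehegfhdh')
  10 → (10, 'fedehegfhdh')
  11 → (17, 'fhdh')
  12 → (3, 'gaehebefedehegfhdh')
  13 → (16, 'gfhdh')
  14 → (2, 'ggaehebefedehegfhdh')
  15 → (0, 'ghggaehebefedehegfhdh')
  16 → (20, 'h')
  17 → (18, 'hdh')
  18 → (6, 'hebefedehegfhdh')
  19 → (14, 'hegfhdh')
  20 → (1, 'hggaehebefedehegfhdh')

SA = [4, 8, 12, 19, 7, 11, 9, 15, 5, 13, 10, 17, 3, 16, 2, 0, 20, 18, 6, 14, 1]
[i] adj suffixes → lcp
  [1] 4/8 → 0 ('')
  [2] 8/12 → 0 ('')
  [3] 12/19 → 1 ('d')
  [4] 19/7 → 0 ('')
  [5] 7/11 → 1 ('e')
  [6] 11/9 → 1 ('e')
  [7] 9/15 → 1 ('e')
  [8] 15/5 → 1 ('e')
  [9] 5/13 → 3 ('ehe')
  [10] 13/10 → 0 ('')
  [11] 10/17 → 1 ('f')
  [12] 17/3 → 0 ('')
  [13] 3/16 → 1 ('g')
  [14] 16/2 → 1 ('g')
  [15] 2/0 → 1 ('g')
  [16] 0/20 → 0 ('')
  [17] 20/18 → 1 ('h')
  [18] 18/6 → 1 ('h')
  [19] 6/14 → 2 ('he')
  [20] 14/1 → 1 ('h')

n(n+1)/2 = 21·22/2 = 231
Σ LCP = 0 + 0 + 0 + 1 + 0 + 1 + 1 + 1 + 1 + 3 + 0 + 1 + 0 + 1 + 1 + 1 + 0 + 1 + 1 + 2 + 1 = 17
distinct = 231 − 17 = 214

214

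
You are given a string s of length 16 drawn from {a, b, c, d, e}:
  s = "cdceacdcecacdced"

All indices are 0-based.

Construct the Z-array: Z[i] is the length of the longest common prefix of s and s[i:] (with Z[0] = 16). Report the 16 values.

[16, 0, 1, 0, 0, 4, 0, 1, 0, 1, 0, 4, 0, 1, 0, 0]

Z[0]=16
i=1: outside box; Z[1]=0
i=2: outside box; Z[2]=1 grow→box=[2,3)
i=3: outside box; Z[3]=0
i=4: outside box; Z[4]=0
i=5: outside box; Z[5]=4 grow→box=[5,9)
i=6: min(r-i=3, Z[1]=0)=0; Z[6]=0
i=7: min(r-i=2, Z[2]=1)=1; Z[7]=1
i=8: min(r-i=1, Z[3]=0)=0; Z[8]=0
i=9: outside box; Z[9]=1 grow→box=[9,10)
i=10: outside box; Z[10]=0
i=11: outside box; Z[11]=4 grow→box=[11,15)
i=12: min(r-i=3, Z[1]=0)=0; Z[12]=0
i=13: min(r-i=2, Z[2]=1)=1; Z[13]=1
i=14: min(r-i=1, Z[3]=0)=0; Z[14]=0
i=15: outside box; Z[15]=0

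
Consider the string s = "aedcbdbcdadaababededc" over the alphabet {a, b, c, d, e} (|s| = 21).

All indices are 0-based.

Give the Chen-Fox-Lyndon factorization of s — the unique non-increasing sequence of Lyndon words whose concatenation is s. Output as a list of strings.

emit factor 1: 'aedcbdbcd' (i=0, period=9)
emit factor 2: 'ad' (i=9, period=2)
emit factor 3: 'aababededc' (i=11, period=10)

["aedcbdbcd", "ad", "aababededc"]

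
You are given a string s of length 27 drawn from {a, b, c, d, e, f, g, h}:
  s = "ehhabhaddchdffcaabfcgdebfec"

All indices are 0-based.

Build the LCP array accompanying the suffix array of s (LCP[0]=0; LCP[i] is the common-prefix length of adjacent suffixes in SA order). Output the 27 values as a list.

rank→(start, suffix):
  0 → (15, 'aabfcgdebfec')
  1 → (16, 'abfcgdebfec')
  2 → (3, 'abhaddchdffcaabfcgdebfec')
  3 → (6, 'addchdffcaabfcgdebfec')
  4 → (17, 'bfcgdebfec')
  5 → (23, 'bfec')
  6 → (4, 'bhaddchdffcaabfcgdebfec')
  7 → (26, 'c')
  8 → (14, 'caabfcgdebfec')
  9 → (19, 'cgdebfec')
  10 → (9, 'chdffcaabfcgdebfec')
  11 → (8, 'dchdffcaabfcgdebfec')
  12 → (7, 'ddchdffcaabfcgdebfec')
  13 → (21, 'debfec')
  14 → (11, 'dffcaabfcgdebfec')
  15 → (22, 'ebfec')
  16 → (25, 'ec')
  17 → (0, 'ehhabhaddchdffcaabfcgdebfec')
  18 → (13, 'fcaabfcgdebfec')
  19 → (18, 'fcgdebfec')
  20 → (24, 'fec')
  21 → (12, 'ffcaabfcgdebfec')
  22 → (20, 'gdebfec')
  23 → (2, 'habhaddchdffcaabfcgdebfec')
  24 → (5, 'haddchdffcaabfcgdebfec')
  25 → (10, 'hdffcaabfcgdebfec')
  26 → (1, 'hhabhaddchdffcaabfcgdebfec')

SA = [15, 16, 3, 6, 17, 23, 4, 26, 14, 19, 9, 8, 7, 21, 11, 22, 25, 0, 13, 18, 24, 12, 20, 2, 5, 10, 1]
[i] adj suffixes → lcp
  [1] 15/16 → 1 ('a')
  [2] 16/3 → 2 ('ab')
  [3] 3/6 → 1 ('a')
  [4] 6/17 → 0 ('')
  [5] 17/23 → 2 ('bf')
  [6] 23/4 → 1 ('b')
  [7] 4/26 → 0 ('')
  [8] 26/14 → 1 ('c')
  [9] 14/19 → 1 ('c')
  [10] 19/9 → 1 ('c')
  [11] 9/8 → 0 ('')
  [12] 8/7 → 1 ('d')
  [13] 7/21 → 1 ('d')
  [14] 21/11 → 1 ('d')
  [15] 11/22 → 0 ('')
  [16] 22/25 → 1 ('e')
  [17] 25/0 → 1 ('e')
  [18] 0/13 → 0 ('')
  [19] 13/18 → 2 ('fc')
  [20] 18/24 → 1 ('f')
  [21] 24/12 → 1 ('f')
  [22] 12/20 → 0 ('')
  [23] 20/2 → 0 ('')
  [24] 2/5 → 2 ('ha')
  [25] 5/10 → 1 ('h')
  [26] 10/1 → 1 ('h')

[0, 1, 2, 1, 0, 2, 1, 0, 1, 1, 1, 0, 1, 1, 1, 0, 1, 1, 0, 2, 1, 1, 0, 0, 2, 1, 1]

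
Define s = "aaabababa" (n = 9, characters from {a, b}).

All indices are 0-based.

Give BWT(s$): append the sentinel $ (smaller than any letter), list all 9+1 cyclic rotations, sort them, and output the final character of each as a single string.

ab$abbaaaa

rank  rotation    last
    0  $aaabababa  a
    1  a$aaababab  b
    2  aaabababa$  $
    3  aabababa$a  a
    4  aba$aaabab  b
    5  ababa$aaab  b
    6  abababa$aa  a
    7  ba$aaababa  a
    8  baba$aaaba  a
    9  bababa$aaa  a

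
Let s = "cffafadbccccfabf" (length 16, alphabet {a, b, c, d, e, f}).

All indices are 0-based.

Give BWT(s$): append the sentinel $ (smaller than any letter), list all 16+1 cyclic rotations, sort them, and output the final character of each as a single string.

ffffdabccc$abcafc

rank  rotation           last
    0  $cffafadbccccfabf  f
    1  abf$cffafadbccccf  f
    2  adbccccfabf$cffaf  f
    3  afadbccccfabf$cff  f
    4  bccccfabf$cffafad  d
    5  bf$cffafadbccccfa  a
    6  ccccfabf$cffafadb  b
    7  cccfabf$cffafadbc  c
    8  ccfabf$cffafadbcc  c
    9  cfabf$cffafadbccc  c
   10  cffafadbccccfabf$  $
   11  dbccccfabf$cffafa  a
   12  f$cffafadbccccfab  b
   13  fabf$cffafadbcccc  c
   14  fadbccccfabf$cffa  a
   15  fafadbccccfabf$cf  f
   16  ffafadbccccfabf$c  c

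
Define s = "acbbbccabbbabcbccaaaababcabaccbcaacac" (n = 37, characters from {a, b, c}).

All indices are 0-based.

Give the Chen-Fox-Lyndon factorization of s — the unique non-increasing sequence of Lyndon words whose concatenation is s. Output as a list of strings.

emit factor 1: 'acbbbcc' (i=0, period=7)
emit factor 2: 'abbbabcbcc' (i=7, period=10)
emit factor 3: 'aaaababcabaccbcaacac' (i=17, period=20)

["acbbbcc", "abbbabcbcc", "aaaababcabaccbcaacac"]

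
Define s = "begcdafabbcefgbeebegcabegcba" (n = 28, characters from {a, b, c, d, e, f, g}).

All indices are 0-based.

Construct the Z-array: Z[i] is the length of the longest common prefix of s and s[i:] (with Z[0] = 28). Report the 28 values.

Z[0]=28
i=1: outside box; Z[1]=0
i=2: outside box; Z[2]=0
i=3: outside box; Z[3]=0
i=4: outside box; Z[4]=0
i=5: outside box; Z[5]=0
i=6: outside box; Z[6]=0
i=7: outside box; Z[7]=0
i=8: outside box; Z[8]=1 extend→box=[8,9)
i=9: outside box; Z[9]=1 extend→box=[9,10)
i=10: outside box; Z[10]=0
i=11: outside box; Z[11]=0
i=12: outside box; Z[12]=0
i=13: outside box; Z[13]=0
i=14: outside box; Z[14]=2 extend→box=[14,16)
i=15: min(r-i=1, Z[1]=0)=0; Z[15]=0
i=16: outside box; Z[16]=0
i=17: outside box; Z[17]=4 extend→box=[17,21)
i=18: min(r-i=3, Z[1]=0)=0; Z[18]=0
i=19: min(r-i=2, Z[2]=0)=0; Z[19]=0
i=20: min(r-i=1, Z[3]=0)=0; Z[20]=0
i=21: outside box; Z[21]=0
i=22: outside box; Z[22]=4 extend→box=[22,26)
i=23: min(r-i=3, Z[1]=0)=0; Z[23]=0
i=24: min(r-i=2, Z[2]=0)=0; Z[24]=0
i=25: min(r-i=1, Z[3]=0)=0; Z[25]=0
i=26: outside box; Z[26]=1 extend→box=[26,27)
i=27: outside box; Z[27]=0

[28, 0, 0, 0, 0, 0, 0, 0, 1, 1, 0, 0, 0, 0, 2, 0, 0, 4, 0, 0, 0, 0, 4, 0, 0, 0, 1, 0]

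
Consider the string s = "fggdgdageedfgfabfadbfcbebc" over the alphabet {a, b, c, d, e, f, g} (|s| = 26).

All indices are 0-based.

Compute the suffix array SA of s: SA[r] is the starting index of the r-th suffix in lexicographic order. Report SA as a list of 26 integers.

[14, 17, 6, 24, 22, 15, 19, 25, 21, 5, 18, 10, 3, 23, 9, 8, 13, 16, 20, 11, 0, 4, 2, 7, 12, 1]

rank→(start, suffix):
  0 → (14, 'abfadbfcbebc')
  1 → (17, 'adbfcbebc')
  2 → (6, 'ageedfgfabfadbfcbebc')
  3 → (24, 'bc')
  4 → (22, 'bebc')
  5 → (15, 'bfadbfcbebc')
  6 → (19, 'bfcbebc')
  7 → (25, 'c')
  8 → (21, 'cbebc')
  9 → (5, 'dageedfgfabfadbfcbebc')
  10 → (18, 'dbfcbebc')
  11 → (10, 'dfgfabfadbfcbebc')
  12 → (3, 'dgdageedfgfabfadbfcbebc')
  13 → (23, 'ebc')
  14 → (9, 'edfgfabfadbfcbebc')
  15 → (8, 'eedfgfabfadbfcbebc')
  16 → (13, 'fabfadbfcbebc')
  17 → (16, 'fadbfcbebc')
  18 → (20, 'fcbebc')
  19 → (11, 'fgfabfadbfcbebc')
  20 → (0, 'fggdgdageedfgfabfadbfcbebc')
  21 → (4, 'gdageedfgfabfadbfcbebc')
  22 → (2, 'gdgdageedfgfabfadbfcbebc')
  23 → (7, 'geedfgfabfadbfcbebc')
  24 → (12, 'gfabfadbfcbebc')
  25 → (1, 'ggdgdageedfgfabfadbfcbebc')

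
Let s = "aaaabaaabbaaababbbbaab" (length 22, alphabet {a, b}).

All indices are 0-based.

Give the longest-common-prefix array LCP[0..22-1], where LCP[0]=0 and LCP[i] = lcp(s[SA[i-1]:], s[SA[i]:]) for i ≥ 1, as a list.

rank→(start, suffix):
  0 → (0, 'aaaabaaabbaaababbbbaab')
  1 → (1, 'aaabaaabbaaababbbbaab')
  2 → (10, 'aaababbbbaab')
  3 → (5, 'aaabbaaababbbbaab')
  4 → (19, 'aab')
  5 → (2, 'aabaaabbaaababbbbaab')
  6 → (11, 'aababbbbaab')
  7 → (6, 'aabbaaababbbbaab')
  8 → (20, 'ab')
  9 → (3, 'abaaabbaaababbbbaab')
  10 → (12, 'ababbbbaab')
  11 → (7, 'abbaaababbbbaab')
  12 → (14, 'abbbbaab')
  13 → (21, 'b')
  14 → (9, 'baaababbbbaab')
  15 → (4, 'baaabbaaababbbbaab')
  16 → (18, 'baab')
  17 → (13, 'babbbbaab')
  18 → (8, 'bbaaababbbbaab')
  19 → (17, 'bbaab')
  20 → (16, 'bbbaab')
  21 → (15, 'bbbbaab')

SA = [0, 1, 10, 5, 19, 2, 11, 6, 20, 3, 12, 7, 14, 21, 9, 4, 18, 13, 8, 17, 16, 15]
rank  pair      lcp
   1  s[0:],s[1:]  3  'aaa'
   2  s[1:],s[10:]  5  'aaaba'
   3  s[10:],s[5:]  4  'aaab'
   4  s[5:],s[19:]  2  'aa'
   5  s[19:],s[2:]  3  'aab'
   6  s[2:],s[11:]  4  'aaba'
   7  s[11:],s[6:]  3  'aab'
   8  s[6:],s[20:]  1  'a'
   9  s[20:],s[3:]  2  'ab'
  10  s[3:],s[12:]  3  'aba'
  11  s[12:],s[7:]  2  'ab'
  12  s[7:],s[14:]  3  'abb'
  13  s[14:],s[21:]  0  ''
  14  s[21:],s[9:]  1  'b'
  15  s[9:],s[4:]  5  'baaab'
  16  s[4:],s[18:]  3  'baa'
  17  s[18:],s[13:]  2  'ba'
  18  s[13:],s[8:]  1  'b'
  19  s[8:],s[17:]  4  'bbaa'
  20  s[17:],s[16:]  2  'bb'
  21  s[16:],s[15:]  3  'bbb'

[0, 3, 5, 4, 2, 3, 4, 3, 1, 2, 3, 2, 3, 0, 1, 5, 3, 2, 1, 4, 2, 3]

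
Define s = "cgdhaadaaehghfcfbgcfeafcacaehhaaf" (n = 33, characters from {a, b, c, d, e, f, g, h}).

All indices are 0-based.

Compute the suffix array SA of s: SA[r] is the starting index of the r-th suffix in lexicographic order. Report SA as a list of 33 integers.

sorted suffixes:
  #0 SA[0]=4  'aadaaehghfcfbgcfeafcacaehhaaf'
  #1 SA[1]=7  'aaehghfcfbgcfeafcacaehhaaf'
  #2 SA[2]=30  'aaf'
  #3 SA[3]=24  'acaehhaaf'
  #4 SA[4]=5  'adaaehghfcfbgcfeafcacaehhaaf'
  #5 SA[5]=8  'aehghfcfbgcfeafcacaehhaaf'
  #6 SA[6]=26  'aehhaaf'
  #7 SA[7]=31  'af'
  #8 SA[8]=21  'afcacaehhaaf'
  #9 SA[9]=16  'bgcfeafcacaehhaaf'
  #10 SA[10]=23  'cacaehhaaf'
  #11 SA[11]=25  'caehhaaf'
  #12 SA[12]=14  'cfbgcfeafcacaehhaaf'
  #13 SA[13]=18  'cfeafcacaehhaaf'
  #14 SA[14]=0  'cgdhaadaaehghfcfbgcfeafcacaehhaaf'
  #15 SA[15]=6  'daaehghfcfbgcfeafcacaehhaaf'
  #16 SA[16]=2  'dhaadaaehghfcfbgcfeafcacaehhaaf'
  #17 SA[17]=20  'eafcacaehhaaf'
  #18 SA[18]=9  'ehghfcfbgcfeafcacaehhaaf'
  #19 SA[19]=27  'ehhaaf'
  #20 SA[20]=32  'f'
  #21 SA[21]=15  'fbgcfeafcacaehhaaf'
  #22 SA[22]=22  'fcacaehhaaf'
  #23 SA[23]=13  'fcfbgcfeafcacaehhaaf'
  #24 SA[24]=19  'feafcacaehhaaf'
  #25 SA[25]=17  'gcfeafcacaehhaaf'
  #26 SA[26]=1  'gdhaadaaehghfcfbgcfeafcacaehhaaf'
  #27 SA[27]=11  'ghfcfbgcfeafcacaehhaaf'
  #28 SA[28]=3  'haadaaehghfcfbgcfeafcacaehhaaf'
  #29 SA[29]=29  'haaf'
  #30 SA[30]=12  'hfcfbgcfeafcacaehhaaf'
  #31 SA[31]=10  'hghfcfbgcfeafcacaehhaaf'
  #32 SA[32]=28  'hhaaf'

[4, 7, 30, 24, 5, 8, 26, 31, 21, 16, 23, 25, 14, 18, 0, 6, 2, 20, 9, 27, 32, 15, 22, 13, 19, 17, 1, 11, 3, 29, 12, 10, 28]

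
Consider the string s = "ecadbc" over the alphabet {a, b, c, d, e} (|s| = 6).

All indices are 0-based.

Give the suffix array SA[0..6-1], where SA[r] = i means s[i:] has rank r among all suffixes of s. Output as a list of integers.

sorted suffixes:
  #0 SA[0]=2  'adbc'
  #1 SA[1]=4  'bc'
  #2 SA[2]=5  'c'
  #3 SA[3]=1  'cadbc'
  #4 SA[4]=3  'dbc'
  #5 SA[5]=0  'ecadbc'

[2, 4, 5, 1, 3, 0]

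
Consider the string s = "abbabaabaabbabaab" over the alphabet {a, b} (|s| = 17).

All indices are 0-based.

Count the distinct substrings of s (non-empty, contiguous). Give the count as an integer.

sorted suffixes:
  #0 SA[0]=14  'aab'
  #1 SA[1]=5  'aabaabbabaab'
  #2 SA[2]=8  'aabbabaab'
  #3 SA[3]=15  'ab'
  #4 SA[4]=12  'abaab'
  #5 SA[5]=3  'abaabaabbabaab'
  #6 SA[6]=6  'abaabbabaab'
  #7 SA[7]=9  'abbabaab'
  #8 SA[8]=0  'abbabaabaabbabaab'
  #9 SA[9]=16  'b'
  #10 SA[10]=13  'baab'
  #11 SA[11]=4  'baabaabbabaab'
  #12 SA[12]=7  'baabbabaab'
  #13 SA[13]=11  'babaab'
  #14 SA[14]=2  'babaabaabbabaab'
  #15 SA[15]=10  'bbabaab'
  #16 SA[16]=1  'bbabaabaabbabaab'

SA = [14, 5, 8, 15, 12, 3, 6, 9, 0, 16, 13, 4, 7, 11, 2, 10, 1]
[i] adj suffixes → lcp
  [1] 14/5 → 3 ('aab')
  [2] 5/8 → 3 ('aab')
  [3] 8/15 → 1 ('a')
  [4] 15/12 → 2 ('ab')
  [5] 12/3 → 5 ('abaab')
  [6] 3/6 → 5 ('abaab')
  [7] 6/9 → 2 ('ab')
  [8] 9/0 → 8 ('abbabaab')
  [9] 0/16 → 0 ('')
  [10] 16/13 → 1 ('b')
  [11] 13/4 → 4 ('baab')
  [12] 4/7 → 4 ('baab')
  [13] 7/11 → 2 ('ba')
  [14] 11/2 → 6 ('babaab')
  [15] 2/10 → 1 ('b')
  [16] 10/1 → 7 ('bbabaab')

n(n+1)/2 = 17·18/2 = 153
Σ LCP = 0 + 3 + 3 + 1 + 2 + 5 + 5 + 2 + 8 + 0 + 1 + 4 + 4 + 2 + 6 + 1 + 7 = 54
distinct = 153 − 54 = 99

99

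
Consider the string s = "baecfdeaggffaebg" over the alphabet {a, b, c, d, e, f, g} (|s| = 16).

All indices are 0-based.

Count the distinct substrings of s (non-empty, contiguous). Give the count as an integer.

126

rank→(start, suffix):
  0 → (12, 'aebg')
  1 → (1, 'aecfdeaggffaebg')
  2 → (7, 'aggffaebg')
  3 → (0, 'baecfdeaggffaebg')
  4 → (14, 'bg')
  5 → (3, 'cfdeaggffaebg')
  6 → (5, 'deaggffaebg')
  7 → (6, 'eaggffaebg')
  8 → (13, 'ebg')
  9 → (2, 'ecfdeaggffaebg')
  10 → (11, 'faebg')
  11 → (4, 'fdeaggffaebg')
  12 → (10, 'ffaebg')
  13 → (15, 'g')
  14 → (9, 'gffaebg')
  15 → (8, 'ggffaebg')

SA = [12, 1, 7, 0, 14, 3, 5, 6, 13, 2, 11, 4, 10, 15, 9, 8]
[i] adj suffixes → lcp
  [1] 12/1 → 2 ('ae')
  [2] 1/7 → 1 ('a')
  [3] 7/0 → 0 ('')
  [4] 0/14 → 1 ('b')
  [5] 14/3 → 0 ('')
  [6] 3/5 → 0 ('')
  [7] 5/6 → 0 ('')
  [8] 6/13 → 1 ('e')
  [9] 13/2 → 1 ('e')
  [10] 2/11 → 0 ('')
  [11] 11/4 → 1 ('f')
  [12] 4/10 → 1 ('f')
  [13] 10/15 → 0 ('')
  [14] 15/9 → 1 ('g')
  [15] 9/8 → 1 ('g')

n(n+1)/2 = 16·17/2 = 136
Σ LCP = 0 + 2 + 1 + 0 + 1 + 0 + 0 + 0 + 1 + 1 + 0 + 1 + 1 + 0 + 1 + 1 = 10
distinct = 136 − 10 = 126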